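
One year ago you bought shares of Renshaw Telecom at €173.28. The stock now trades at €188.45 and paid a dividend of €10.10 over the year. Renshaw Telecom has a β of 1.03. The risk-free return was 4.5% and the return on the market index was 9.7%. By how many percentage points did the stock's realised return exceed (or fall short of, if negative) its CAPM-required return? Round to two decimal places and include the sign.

Realised HPR = (P1 + D1 − P0) / P0 = (188.45 + 10.10 − 173.28) / 173.28 = 25.27 / 173.28 = 14.5833%
MRP = 9.7% − 4.5% = 5.20%
CAPM required = R_f + β·MRP = 4.5% + 1.03 × 5.2% = 9.8560%
α = realised − required = 14.5833% − 9.8560% = +4.73%

+4.73%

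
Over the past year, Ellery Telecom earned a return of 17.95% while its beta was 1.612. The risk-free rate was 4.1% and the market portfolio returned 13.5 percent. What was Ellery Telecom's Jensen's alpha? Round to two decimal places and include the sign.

Market excess return = 13.5% − 4.1% = 9.40%
CAPM benchmark = R_f + β(R_m − R_f) = 4.1% + 1.612 × 9.4% = 19.2528%
α = actual − benchmark = 17.95% − 19.2528% = -1.30%

-1.30%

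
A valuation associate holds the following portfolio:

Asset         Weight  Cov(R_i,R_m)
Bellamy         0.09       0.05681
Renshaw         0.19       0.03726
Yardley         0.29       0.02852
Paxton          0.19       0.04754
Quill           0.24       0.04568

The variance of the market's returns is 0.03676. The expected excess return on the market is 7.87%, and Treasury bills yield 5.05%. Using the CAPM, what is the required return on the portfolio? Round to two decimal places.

β_Bellamy = 0.05681 / 0.03676 = 1.5454
β_Renshaw = 0.03726 / 0.03676 = 1.0136
β_Yardley = 0.02852 / 0.03676 = 0.7758
β_Paxton = 0.04754 / 0.03676 = 1.2933
β_Quill = 0.04568 / 0.03676 = 1.2427
β_P = Σ w_i β_i = 0.09×1.5454 + 0.19×1.0136 + 0.29×0.7758 + 0.19×1.2933 + 0.24×1.2427 = 1.1006
E(R_P) = R_f + β_P × MRP = 5.05% + 1.1006 × 7.87% = 13.71%

13.71%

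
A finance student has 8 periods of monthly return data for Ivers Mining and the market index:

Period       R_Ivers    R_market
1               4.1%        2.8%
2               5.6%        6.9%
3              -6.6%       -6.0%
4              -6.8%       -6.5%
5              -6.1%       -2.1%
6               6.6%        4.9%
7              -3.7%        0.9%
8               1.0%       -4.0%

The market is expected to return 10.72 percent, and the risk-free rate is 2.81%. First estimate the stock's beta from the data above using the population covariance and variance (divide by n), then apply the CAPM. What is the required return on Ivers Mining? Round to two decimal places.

10.35%

Mean R_i = (4.1 + 5.6 − 6.6 − 6.8 − 6.1 + 6.6 − 3.7 + 1.0) / 8 = -0.7375%
Mean R_m = (2.8 + 6.9 − 6.0 − 6.5 − 2.1 + 4.9 + 0.9 − 4.0) / 8 = -0.3875%
Σ(R_i − R̄_i)(R_m − R̄_m) = 169.4538  ⇒  Cov = 169.4538 / 8 = 21.1817
Σ(R_m − R̄_m)² = 177.7288  ⇒  Var(R_m) = 177.7288 / 8 = 22.2161
β = Cov / Var(R_m) = 21.1817 / 22.2161 = 0.9534
MRP = 10.72% − 2.81% = 7.91%
E(R) = R_f + β × MRP = 2.81% + 0.9534 × 7.91% = 10.35%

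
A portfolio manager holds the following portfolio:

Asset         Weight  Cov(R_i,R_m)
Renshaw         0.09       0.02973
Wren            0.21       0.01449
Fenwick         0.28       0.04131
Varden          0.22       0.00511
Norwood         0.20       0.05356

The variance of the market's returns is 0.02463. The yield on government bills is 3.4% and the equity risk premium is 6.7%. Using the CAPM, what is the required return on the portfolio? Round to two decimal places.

β_Renshaw = 0.02973 / 0.02463 = 1.2071
β_Wren = 0.01449 / 0.02463 = 0.5883
β_Fenwick = 0.04131 / 0.02463 = 1.6772
β_Varden = 0.00511 / 0.02463 = 0.2075
β_Norwood = 0.05356 / 0.02463 = 2.1746
β_P = Σ w_i β_i = 0.09×1.2071 + 0.21×0.5883 + 0.28×1.6772 + 0.22×0.2075 + 0.20×2.1746 = 1.1824
E(R_P) = R_f + β_P × MRP = 3.4% + 1.1824 × 6.7% = 11.32%

11.32%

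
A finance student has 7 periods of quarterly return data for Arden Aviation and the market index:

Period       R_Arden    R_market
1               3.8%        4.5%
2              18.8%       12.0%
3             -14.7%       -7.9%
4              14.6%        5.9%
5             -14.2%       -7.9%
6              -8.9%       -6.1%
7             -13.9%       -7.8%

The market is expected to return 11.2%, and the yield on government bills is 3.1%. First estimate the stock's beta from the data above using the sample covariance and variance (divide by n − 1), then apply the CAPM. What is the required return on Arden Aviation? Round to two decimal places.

16.88%

Mean R_i = (3.8 + 18.8 − 14.7 + 14.6 − 14.2 − 8.9 − 13.9) / 7 = -2.0714%
Mean R_m = (4.5 + 12.0 − 7.9 + 5.9 − 7.9 − 6.1 − 7.8) / 7 = -1.0429%
Σ(R_i − R̄_i)(R_m − R̄_m) = 704.7386  ⇒  Cov = 704.7386 / 6 = 117.4564
Σ(R_m − R̄_m)² = 414.3171  ⇒  Var(R_m) = 414.3171 / 6 = 69.0529
β = Cov / Var(R_m) = 117.4564 / 69.0529 = 1.7010
MRP = 11.2% − 3.1% = 8.10%
E(R) = R_f + β × MRP = 3.1% + 1.7010 × 8.1% = 16.88%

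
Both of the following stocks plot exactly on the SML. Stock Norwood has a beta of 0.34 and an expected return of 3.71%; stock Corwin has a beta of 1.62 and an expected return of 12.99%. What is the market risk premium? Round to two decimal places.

Both satisfy E(R) = R_f + β·MRP, so the slope of the SML is
MRP = (12.99% − 3.71%) / (1.62 − 0.34) = 9.28% / 1.28 = 7.2500%

7.25%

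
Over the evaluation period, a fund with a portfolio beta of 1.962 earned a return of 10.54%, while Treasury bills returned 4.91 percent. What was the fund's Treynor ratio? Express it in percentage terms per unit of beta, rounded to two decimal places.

2.87%

Treynor = (R_P − R_f) / β_P = (10.54% − 4.91%) / 1.9620 = 5.63% / 1.9620 = 2.87%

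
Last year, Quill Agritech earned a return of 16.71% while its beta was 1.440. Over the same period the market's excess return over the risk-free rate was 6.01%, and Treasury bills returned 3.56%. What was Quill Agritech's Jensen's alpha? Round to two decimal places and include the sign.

+4.50%

CAPM benchmark = R_f + β(R_m − R_f) = 3.56% + 1.440 × 6.01% = 12.21440%
α = actual − benchmark = 16.71% − 12.21440% = +4.50%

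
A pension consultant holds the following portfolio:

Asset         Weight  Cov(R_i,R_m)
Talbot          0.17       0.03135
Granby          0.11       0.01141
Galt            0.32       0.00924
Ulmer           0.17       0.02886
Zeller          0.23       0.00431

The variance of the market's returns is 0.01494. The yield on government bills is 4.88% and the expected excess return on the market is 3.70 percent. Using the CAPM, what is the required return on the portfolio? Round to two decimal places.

8.70%

β_Talbot = 0.03135 / 0.01494 = 2.0984
β_Granby = 0.01141 / 0.01494 = 0.7637
β_Galt = 0.00924 / 0.01494 = 0.6185
β_Ulmer = 0.02886 / 0.01494 = 1.9317
β_Zeller = 0.00431 / 0.01494 = 0.2885
β_P = Σ w_i β_i = 0.17×2.0984 + 0.11×0.7637 + 0.32×0.6185 + 0.17×1.9317 + 0.23×0.2885 = 1.0334
E(R_P) = R_f + β_P × MRP = 4.88% + 1.0334 × 3.70% = 8.70%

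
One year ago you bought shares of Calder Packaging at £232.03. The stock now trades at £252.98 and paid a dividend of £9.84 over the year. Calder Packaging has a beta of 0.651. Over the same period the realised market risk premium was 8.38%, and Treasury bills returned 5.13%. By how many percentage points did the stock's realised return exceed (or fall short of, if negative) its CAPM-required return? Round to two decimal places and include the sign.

+2.68%

Realised HPR = (P1 + D1 − P0) / P0 = (252.98 + 9.84 − 232.03) / 232.03 = 30.79 / 232.03 = 13.2698%
CAPM required = R_f + β·MRP = 5.13% + 0.651 × 8.38% = 10.58538%
α = realised − required = 13.2698% − 10.58538% = +2.68%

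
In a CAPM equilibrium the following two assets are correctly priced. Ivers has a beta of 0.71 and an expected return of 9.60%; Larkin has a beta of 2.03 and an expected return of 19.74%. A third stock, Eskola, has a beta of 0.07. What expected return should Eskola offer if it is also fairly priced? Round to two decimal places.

4.68%

MRP (SML slope) = (19.74% − 9.60%) / (2.03 − 0.71) = 10.14% / 1.32 = 7.6818%
R_f (intercept) = 9.60% − 0.71 × 7.6818% = 4.1459%
E(R_Eskola) = R_f + β × MRP = 4.1459% + 0.07 × 7.6818% = 4.68%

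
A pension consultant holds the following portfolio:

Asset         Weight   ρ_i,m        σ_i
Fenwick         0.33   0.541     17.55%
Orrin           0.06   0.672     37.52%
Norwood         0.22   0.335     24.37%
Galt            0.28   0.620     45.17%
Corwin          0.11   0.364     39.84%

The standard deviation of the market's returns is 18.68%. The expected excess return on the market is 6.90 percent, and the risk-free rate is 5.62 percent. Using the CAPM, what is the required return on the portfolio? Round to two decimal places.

β_Fenwick = 0.541 × 17.55% / 18.68% = 0.5083
β_Orrin = 0.672 × 37.52% / 18.68% = 1.3498
β_Norwood = 0.335 × 24.37% / 18.68% = 0.4370
β_Galt = 0.620 × 45.17% / 18.68% = 1.4992
β_Corwin = 0.364 × 39.84% / 18.68% = 0.7763
β_P = Σ w_i β_i = 0.33×0.5083 + 0.06×1.3498 + 0.22×0.4370 + 0.28×1.4992 + 0.11×0.7763 = 0.8500
E(R_P) = R_f + β_P × MRP = 5.62% + 0.8500 × 6.90% = 11.49%

11.49%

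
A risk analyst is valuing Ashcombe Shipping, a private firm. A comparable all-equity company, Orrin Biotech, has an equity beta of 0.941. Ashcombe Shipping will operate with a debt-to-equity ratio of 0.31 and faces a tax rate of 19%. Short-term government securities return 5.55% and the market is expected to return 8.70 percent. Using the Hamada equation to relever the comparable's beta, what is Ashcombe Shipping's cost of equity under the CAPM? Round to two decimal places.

β_L = β_U × [1 + (1 − t)(D/E)] = 0.941 × [1 + (1 − 0.19) × 0.31]
    = 0.941 × [1 + 0.81 × 0.31] = 0.941 × 1.2511 = 1.1773
MRP = 8.70% − 5.55% = 3.15%
E(R) = R_f + β_L × MRP = 5.55% + 1.1773 × 3.15% = 9.26%

9.26%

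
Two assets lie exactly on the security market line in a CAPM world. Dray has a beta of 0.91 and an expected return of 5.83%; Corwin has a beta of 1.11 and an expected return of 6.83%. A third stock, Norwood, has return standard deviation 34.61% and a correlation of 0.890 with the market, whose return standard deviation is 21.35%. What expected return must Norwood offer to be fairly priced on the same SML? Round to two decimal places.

8.49%

MRP = (6.83% − 5.83%) / (1.11 − 0.91) = 5.0000%
R_f = 5.83% − 0.91 × 5.0000% = 1.2800%
β_Norwood = ρ·σ_i/σ_m = 0.890 × 34.61 / 21.35 = 1.4428
E(R_Norwood) = R_f + β × MRP = 1.2800% + 1.4428 × 5.0000% = 8.49%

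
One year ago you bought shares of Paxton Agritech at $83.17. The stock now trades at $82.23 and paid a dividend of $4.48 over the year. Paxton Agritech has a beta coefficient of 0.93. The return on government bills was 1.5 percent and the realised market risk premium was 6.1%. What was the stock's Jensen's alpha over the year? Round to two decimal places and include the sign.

Realised HPR = (P1 + D1 − P0) / P0 = (82.23 + 4.48 − 83.17) / 83.17 = 3.54 / 83.17 = 4.2563%
CAPM required = R_f + β·MRP = 1.5% + 0.93 × 6.1% = 7.1730%
α = realised − required = 4.2563% − 7.1730% = -2.92%

-2.92%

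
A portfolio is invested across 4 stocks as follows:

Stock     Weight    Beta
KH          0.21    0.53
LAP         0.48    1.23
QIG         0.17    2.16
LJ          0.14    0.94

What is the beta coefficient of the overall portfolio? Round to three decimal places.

β_P = Σ w_i β_i = 0.21×0.53 + 0.48×1.23 + 0.17×2.16 + 0.14×0.94 = 1.2005

1.201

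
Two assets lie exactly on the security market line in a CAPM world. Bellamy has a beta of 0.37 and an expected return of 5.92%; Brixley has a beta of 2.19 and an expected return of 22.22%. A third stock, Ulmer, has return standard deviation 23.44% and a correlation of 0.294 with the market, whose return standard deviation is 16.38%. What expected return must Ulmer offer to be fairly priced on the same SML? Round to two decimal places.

MRP = (22.22% − 5.92%) / (2.19 − 0.37) = 8.9560%
R_f = 5.92% − 0.37 × 8.9560% = 2.6063%
β_Ulmer = ρ·σ_i/σ_m = 0.294 × 23.44 / 16.38 = 0.4207
E(R_Ulmer) = R_f + β × MRP = 2.6063% + 0.4207 × 8.9560% = 6.37%

6.37%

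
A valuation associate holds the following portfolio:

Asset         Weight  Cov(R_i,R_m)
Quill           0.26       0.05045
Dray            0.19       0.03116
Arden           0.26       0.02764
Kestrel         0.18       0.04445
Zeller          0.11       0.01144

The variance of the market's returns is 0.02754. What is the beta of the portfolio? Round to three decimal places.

β_Quill = 0.05045 / 0.02754 = 1.8319
β_Dray = 0.03116 / 0.02754 = 1.1314
β_Arden = 0.02764 / 0.02754 = 1.0036
β_Kestrel = 0.04445 / 0.02754 = 1.6140
β_Zeller = 0.01144 / 0.02754 = 0.4154
β_P = Σ w_i β_i = 0.26×1.8319 + 0.19×1.1314 + 0.26×1.0036 + 0.18×1.6140 + 0.11×0.4154 = 1.2884

1.288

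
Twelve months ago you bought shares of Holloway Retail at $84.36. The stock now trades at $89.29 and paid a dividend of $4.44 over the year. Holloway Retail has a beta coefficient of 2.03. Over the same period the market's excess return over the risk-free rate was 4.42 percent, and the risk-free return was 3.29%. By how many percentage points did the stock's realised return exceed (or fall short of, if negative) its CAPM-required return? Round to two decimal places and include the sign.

Realised HPR = (P1 + D1 − P0) / P0 = (89.29 + 4.44 − 84.36) / 84.36 = 9.37 / 84.36 = 11.1072%
CAPM required = R_f + β·MRP = 3.29% + 2.03 × 4.42% = 12.2626%
α = realised − required = 11.1072% − 12.2626% = -1.16%

-1.16%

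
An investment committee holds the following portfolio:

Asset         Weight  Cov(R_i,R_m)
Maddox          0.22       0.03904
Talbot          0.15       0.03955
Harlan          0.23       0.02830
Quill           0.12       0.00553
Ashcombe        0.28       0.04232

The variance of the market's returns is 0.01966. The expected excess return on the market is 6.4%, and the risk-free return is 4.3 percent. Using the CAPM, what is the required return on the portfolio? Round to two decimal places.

β_Maddox = 0.03904 / 0.01966 = 1.9858
β_Talbot = 0.03955 / 0.01966 = 2.0117
β_Harlan = 0.02830 / 0.01966 = 1.4395
β_Quill = 0.00553 / 0.01966 = 0.2813
β_Ashcombe = 0.04232 / 0.01966 = 2.1526
β_P = Σ w_i β_i = 0.22×1.9858 + 0.15×2.0117 + 0.23×1.4395 + 0.12×0.2813 + 0.28×2.1526 = 1.7062
E(R_P) = R_f + β_P × MRP = 4.3% + 1.7062 × 6.4% = 15.22%

15.22%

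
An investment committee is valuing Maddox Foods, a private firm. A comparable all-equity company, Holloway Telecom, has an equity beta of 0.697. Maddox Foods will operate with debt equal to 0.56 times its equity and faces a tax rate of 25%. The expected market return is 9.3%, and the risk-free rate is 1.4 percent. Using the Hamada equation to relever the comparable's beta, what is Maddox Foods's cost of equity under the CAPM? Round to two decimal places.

β_L = β_U × [1 + (1 − t)(D/E)] = 0.697 × [1 + (1 − 0.25) × 0.56]
    = 0.697 × [1 + 0.75 × 0.56] = 0.697 × 1.4200 = 0.9897
MRP = 9.3% − 1.4% = 7.90%
E(R) = R_f + β_L × MRP = 1.4% + 0.9897 × 7.9% = 9.22%

9.22%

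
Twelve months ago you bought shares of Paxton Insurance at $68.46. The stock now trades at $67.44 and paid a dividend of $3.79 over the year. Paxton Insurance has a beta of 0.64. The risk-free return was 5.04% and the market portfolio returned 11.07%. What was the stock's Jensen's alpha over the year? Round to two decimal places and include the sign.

Realised HPR = (P1 + D1 − P0) / P0 = (67.44 + 3.79 − 68.46) / 68.46 = 2.77 / 68.46 = 4.0462%
MRP = 11.07% − 5.04% = 6.03%
CAPM required = R_f + β·MRP = 5.04% + 0.64 × 6.03% = 8.8992%
α = realised − required = 4.0462% − 8.8992% = -4.85%

-4.85%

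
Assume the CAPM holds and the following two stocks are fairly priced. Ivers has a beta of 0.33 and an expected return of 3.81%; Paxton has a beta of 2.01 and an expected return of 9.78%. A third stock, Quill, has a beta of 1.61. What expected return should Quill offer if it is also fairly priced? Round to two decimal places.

8.36%

MRP (SML slope) = (9.78% − 3.81%) / (2.01 − 0.33) = 5.97% / 1.68 = 3.5536%
R_f (intercept) = 3.81% − 0.33 × 3.5536% = 2.6373%
E(R_Quill) = R_f + β × MRP = 2.6373% + 1.61 × 3.5536% = 8.36%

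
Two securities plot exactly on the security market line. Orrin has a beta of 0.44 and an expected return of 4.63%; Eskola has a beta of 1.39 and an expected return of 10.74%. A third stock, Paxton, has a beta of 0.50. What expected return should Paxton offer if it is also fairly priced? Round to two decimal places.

MRP (SML slope) = (10.74% − 4.63%) / (1.39 − 0.44) = 6.11% / 0.95 = 6.4316%
R_f (intercept) = 4.63% − 0.44 × 6.4316% = 1.8001%
E(R_Paxton) = R_f + β × MRP = 1.8001% + 0.50 × 6.4316% = 5.02%

5.02%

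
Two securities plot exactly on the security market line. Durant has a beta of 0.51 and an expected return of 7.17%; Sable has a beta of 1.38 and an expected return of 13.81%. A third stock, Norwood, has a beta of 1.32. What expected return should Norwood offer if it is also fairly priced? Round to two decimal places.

13.35%

MRP (SML slope) = (13.81% − 7.17%) / (1.38 − 0.51) = 6.64% / 0.87 = 7.6322%
R_f (intercept) = 7.17% − 0.51 × 7.6322% = 3.2776%
E(R_Norwood) = R_f + β × MRP = 3.2776% + 1.32 × 7.6322% = 13.35%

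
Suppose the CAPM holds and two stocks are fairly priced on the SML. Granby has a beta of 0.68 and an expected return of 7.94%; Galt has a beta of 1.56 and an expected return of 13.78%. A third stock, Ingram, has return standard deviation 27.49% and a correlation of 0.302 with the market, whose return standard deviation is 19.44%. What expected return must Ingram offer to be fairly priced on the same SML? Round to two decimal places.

MRP = (13.78% − 7.94%) / (1.56 − 0.68) = 6.6364%
R_f = 7.94% − 0.68 × 6.6364% = 3.4272%
β_Ingram = ρ·σ_i/σ_m = 0.302 × 27.49 / 19.44 = 0.4271
E(R_Ingram) = R_f + β × MRP = 3.4272% + 0.4271 × 6.6364% = 6.26%

6.26%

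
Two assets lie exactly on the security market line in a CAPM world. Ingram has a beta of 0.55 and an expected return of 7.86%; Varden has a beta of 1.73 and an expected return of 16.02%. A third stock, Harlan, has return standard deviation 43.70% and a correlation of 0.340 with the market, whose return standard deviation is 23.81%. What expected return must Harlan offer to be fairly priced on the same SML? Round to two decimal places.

8.37%

MRP = (16.02% − 7.86%) / (1.73 − 0.55) = 6.9153%
R_f = 7.86% − 0.55 × 6.9153% = 4.0566%
β_Harlan = ρ·σ_i/σ_m = 0.340 × 43.70 / 23.81 = 0.6240
E(R_Harlan) = R_f + β × MRP = 4.0566% + 0.6240 × 6.9153% = 8.37%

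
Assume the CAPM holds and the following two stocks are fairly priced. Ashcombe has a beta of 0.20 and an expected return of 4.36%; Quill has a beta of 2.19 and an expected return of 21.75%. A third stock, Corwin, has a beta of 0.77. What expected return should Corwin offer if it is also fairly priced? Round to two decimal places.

9.34%

MRP (SML slope) = (21.75% − 4.36%) / (2.19 − 0.20) = 17.39% / 1.99 = 8.7387%
R_f (intercept) = 4.36% − 0.20 × 8.7387% = 2.6123%
E(R_Corwin) = R_f + β × MRP = 2.6123% + 0.77 × 8.7387% = 9.34%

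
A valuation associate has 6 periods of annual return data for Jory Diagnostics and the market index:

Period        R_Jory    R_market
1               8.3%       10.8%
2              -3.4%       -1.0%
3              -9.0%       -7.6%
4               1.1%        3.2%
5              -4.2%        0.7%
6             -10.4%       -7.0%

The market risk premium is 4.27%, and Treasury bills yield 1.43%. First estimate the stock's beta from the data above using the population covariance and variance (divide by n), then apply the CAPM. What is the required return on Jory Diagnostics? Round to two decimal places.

Mean R_i = (8.3 − 3.4 − 9.0 + 1.1 − 4.2 − 10.4) / 6 = -2.9333%
Mean R_m = (10.8 − 1.0 − 7.6 + 3.2 + 0.7 − 7.0) / 6 = -0.1500%
Σ(R_i − R̄_i)(R_m − R̄_m) = 232.1800  ⇒  Cov = 232.1800 / 6 = 38.6967
Σ(R_m − R̄_m)² = 234.9950  ⇒  Var(R_m) = 234.9950 / 6 = 39.1658
β = Cov / Var(R_m) = 38.6967 / 39.1658 = 0.9880
E(R) = R_f + β × MRP = 1.43% + 0.9880 × 4.27% = 5.65%

5.65%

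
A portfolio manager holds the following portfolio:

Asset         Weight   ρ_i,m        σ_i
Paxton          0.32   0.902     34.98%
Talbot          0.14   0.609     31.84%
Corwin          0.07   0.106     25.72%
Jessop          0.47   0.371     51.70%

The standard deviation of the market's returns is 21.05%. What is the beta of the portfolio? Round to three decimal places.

β_Paxton = 0.902 × 34.98% / 21.05% = 1.4989
β_Talbot = 0.609 × 31.84% / 21.05% = 0.9212
β_Corwin = 0.106 × 25.72% / 21.05% = 0.1295
β_Jessop = 0.371 × 51.70% / 21.05% = 0.9112
β_P = Σ w_i β_i = 0.32×1.4989 + 0.14×0.9212 + 0.07×0.1295 + 0.47×0.9112 = 1.0459

1.046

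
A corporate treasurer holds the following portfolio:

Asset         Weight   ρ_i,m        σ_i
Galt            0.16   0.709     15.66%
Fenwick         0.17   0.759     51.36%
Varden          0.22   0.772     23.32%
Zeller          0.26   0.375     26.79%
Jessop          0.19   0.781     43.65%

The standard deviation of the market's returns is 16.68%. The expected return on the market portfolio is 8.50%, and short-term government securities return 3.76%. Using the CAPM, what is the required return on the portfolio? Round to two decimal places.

β_Galt = 0.709 × 15.66% / 16.68% = 0.6656
β_Fenwick = 0.759 × 51.36% / 16.68% = 2.3371
β_Varden = 0.772 × 23.32% / 16.68% = 1.0793
β_Zeller = 0.375 × 26.79% / 16.68% = 0.6023
β_Jessop = 0.781 × 43.65% / 16.68% = 2.0438
β_P = Σ w_i β_i = 0.16×0.6656 + 0.17×2.3371 + 0.22×1.0793 + 0.26×0.6023 + 0.19×2.0438 = 1.2862
MRP = 8.50% − 3.76% = 4.74%
E(R_P) = R_f + β_P × MRP = 3.76% + 1.2862 × 4.74% = 9.86%

9.86%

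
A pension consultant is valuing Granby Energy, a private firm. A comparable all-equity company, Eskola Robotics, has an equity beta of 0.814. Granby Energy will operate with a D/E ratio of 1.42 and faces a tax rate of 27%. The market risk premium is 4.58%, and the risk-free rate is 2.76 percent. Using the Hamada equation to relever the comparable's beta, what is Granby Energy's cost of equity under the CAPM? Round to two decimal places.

10.35%

β_L = β_U × [1 + (1 − t)(D/E)] = 0.814 × [1 + (1 − 0.27) × 1.42]
    = 0.814 × [1 + 0.73 × 1.42] = 0.814 × 2.0366 = 1.6578
E(R) = R_f + β_L × MRP = 2.76% + 1.6578 × 4.58% = 10.35%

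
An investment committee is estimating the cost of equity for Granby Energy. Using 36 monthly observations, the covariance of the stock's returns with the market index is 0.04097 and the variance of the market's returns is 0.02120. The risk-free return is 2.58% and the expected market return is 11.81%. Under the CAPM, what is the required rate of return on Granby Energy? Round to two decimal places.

β = Cov(R_i, R_m) / Var(R_m) = 0.04097 / 0.02120 = 1.9325
MRP = 11.81% − 2.58% = 9.23%
E(R) = R_f + β × MRP = 2.58% + 1.9325 × 9.23% = 20.42%

20.42%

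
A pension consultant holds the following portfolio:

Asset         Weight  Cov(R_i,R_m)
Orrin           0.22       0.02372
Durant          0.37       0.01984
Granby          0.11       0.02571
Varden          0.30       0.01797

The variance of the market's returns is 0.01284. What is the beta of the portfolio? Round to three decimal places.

1.618

β_Orrin = 0.02372 / 0.01284 = 1.8474
β_Durant = 0.01984 / 0.01284 = 1.5452
β_Granby = 0.02571 / 0.01284 = 2.0023
β_Varden = 0.01797 / 0.01284 = 1.3995
β_P = Σ w_i β_i = 0.22×1.8474 + 0.37×1.5452 + 0.11×2.0023 + 0.30×1.3995 = 1.6183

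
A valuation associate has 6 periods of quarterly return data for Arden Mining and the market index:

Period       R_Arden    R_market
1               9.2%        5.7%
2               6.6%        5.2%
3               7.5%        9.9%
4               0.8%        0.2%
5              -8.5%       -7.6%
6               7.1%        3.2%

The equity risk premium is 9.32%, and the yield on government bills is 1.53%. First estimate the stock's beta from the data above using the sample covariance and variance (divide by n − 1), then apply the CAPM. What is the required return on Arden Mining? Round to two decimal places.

11.16%

Mean R_i = (9.2 + 6.6 + 7.5 + 0.8 − 8.5 + 7.1) / 6 = 3.7833%
Mean R_m = (5.7 + 5.2 + 9.9 + 0.2 − 7.6 + 3.2) / 6 = 2.7667%
Σ(R_i − R̄_i)(R_m − R̄_m) = 185.6867  ⇒  Cov = 185.6867 / 5 = 37.1373
Σ(R_m − R̄_m)² = 179.6533  ⇒  Var(R_m) = 179.6533 / 5 = 35.9307
β = Cov / Var(R_m) = 37.1373 / 35.9307 = 1.0336
E(R) = R_f + β × MRP = 1.53% + 1.0336 × 9.32% = 11.16%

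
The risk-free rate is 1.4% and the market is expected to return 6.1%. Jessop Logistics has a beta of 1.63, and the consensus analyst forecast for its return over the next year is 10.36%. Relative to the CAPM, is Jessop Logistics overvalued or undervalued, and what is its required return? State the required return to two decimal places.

Undervalued; required return 9.06%

MRP = 6.1% − 1.4% = 4.70%
Required return = R_f + β·MRP = 1.4% + 1.63 × 4.7% = 9.06%
Forecast 10.36% > required 9.06% → the stock plots above the SML → undervalued.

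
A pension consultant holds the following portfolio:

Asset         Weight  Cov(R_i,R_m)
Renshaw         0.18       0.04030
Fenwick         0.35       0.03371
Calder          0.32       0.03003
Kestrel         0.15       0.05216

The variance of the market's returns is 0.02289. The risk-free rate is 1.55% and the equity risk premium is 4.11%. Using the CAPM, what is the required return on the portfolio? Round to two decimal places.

β_Renshaw = 0.04030 / 0.02289 = 1.7606
β_Fenwick = 0.03371 / 0.02289 = 1.4727
β_Calder = 0.03003 / 0.02289 = 1.3119
β_Kestrel = 0.05216 / 0.02289 = 2.2787
β_P = Σ w_i β_i = 0.18×1.7606 + 0.35×1.4727 + 0.32×1.3119 + 0.15×2.2787 = 1.5940
E(R_P) = R_f + β_P × MRP = 1.55% + 1.5940 × 4.11% = 8.10%

8.10%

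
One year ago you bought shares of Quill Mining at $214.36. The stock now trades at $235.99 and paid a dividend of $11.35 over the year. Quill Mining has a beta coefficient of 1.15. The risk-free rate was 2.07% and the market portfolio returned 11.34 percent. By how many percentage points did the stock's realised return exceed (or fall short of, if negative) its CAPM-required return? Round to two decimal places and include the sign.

Realised HPR = (P1 + D1 − P0) / P0 = (235.99 + 11.35 − 214.36) / 214.36 = 32.98 / 214.36 = 15.3853%
MRP = 11.34% − 2.07% = 9.27%
CAPM required = R_f + β·MRP = 2.07% + 1.15 × 9.27% = 12.7305%
α = realised − required = 15.3853% − 12.7305% = +2.65%

+2.65%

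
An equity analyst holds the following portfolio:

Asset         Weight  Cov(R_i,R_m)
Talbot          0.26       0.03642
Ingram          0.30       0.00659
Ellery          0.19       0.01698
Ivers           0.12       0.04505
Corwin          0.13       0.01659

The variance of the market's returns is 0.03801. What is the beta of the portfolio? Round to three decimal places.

0.585

β_Talbot = 0.03642 / 0.03801 = 0.9582
β_Ingram = 0.00659 / 0.03801 = 0.1734
β_Ellery = 0.01698 / 0.03801 = 0.4467
β_Ivers = 0.04505 / 0.03801 = 1.1852
β_Corwin = 0.01659 / 0.03801 = 0.4365
β_P = Σ w_i β_i = 0.26×0.9582 + 0.30×0.1734 + 0.19×0.4467 + 0.12×1.1852 + 0.13×0.4365 = 0.5850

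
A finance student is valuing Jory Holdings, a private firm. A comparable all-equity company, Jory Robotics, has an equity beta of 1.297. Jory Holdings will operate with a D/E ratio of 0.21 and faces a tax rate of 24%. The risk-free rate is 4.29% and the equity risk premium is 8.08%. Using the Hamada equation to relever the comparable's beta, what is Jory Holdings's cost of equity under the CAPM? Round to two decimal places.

β_L = β_U × [1 + (1 − t)(D/E)] = 1.297 × [1 + (1 − 0.24) × 0.21]
    = 1.297 × [1 + 0.76 × 0.21] = 1.297 × 1.1596 = 1.5040
E(R) = R_f + β_L × MRP = 4.29% + 1.5040 × 8.08% = 16.44%

16.44%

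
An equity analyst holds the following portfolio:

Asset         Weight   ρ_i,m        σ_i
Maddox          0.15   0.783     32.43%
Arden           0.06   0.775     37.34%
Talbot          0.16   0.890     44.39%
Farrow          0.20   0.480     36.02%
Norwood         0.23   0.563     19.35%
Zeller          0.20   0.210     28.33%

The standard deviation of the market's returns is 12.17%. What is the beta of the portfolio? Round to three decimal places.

β_Maddox = 0.783 × 32.43% / 12.17% = 2.0865
β_Arden = 0.775 × 37.34% / 12.17% = 2.3779
β_Talbot = 0.890 × 44.39% / 12.17% = 3.2463
β_Farrow = 0.480 × 36.02% / 12.17% = 1.4207
β_Norwood = 0.563 × 19.35% / 12.17% = 0.8952
β_Zeller = 0.210 × 28.33% / 12.17% = 0.4888
β_P = Σ w_i β_i = 0.15×2.0865 + 0.06×2.3779 + 0.16×3.2463 + 0.20×1.4207 + 0.23×0.8952 + 0.20×0.4888 = 1.5629

1.563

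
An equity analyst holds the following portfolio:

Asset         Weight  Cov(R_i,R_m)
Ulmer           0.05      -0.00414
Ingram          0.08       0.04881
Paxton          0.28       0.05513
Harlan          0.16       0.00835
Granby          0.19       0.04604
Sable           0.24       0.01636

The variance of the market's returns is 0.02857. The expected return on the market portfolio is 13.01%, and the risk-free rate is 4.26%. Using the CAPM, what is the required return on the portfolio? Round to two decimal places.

β_Ulmer = -0.00414 / 0.02857 = -0.1449
β_Ingram = 0.04881 / 0.02857 = 1.7084
β_Paxton = 0.05513 / 0.02857 = 1.9296
β_Harlan = 0.00835 / 0.02857 = 0.2923
β_Granby = 0.04604 / 0.02857 = 1.6115
β_Sable = 0.01636 / 0.02857 = 0.5726
β_P = Σ w_i β_i = 0.05×-0.1449 + 0.08×1.7084 + 0.28×1.9296 + 0.16×0.2923 + 0.19×1.6115 + 0.24×0.5726 = 1.1601
MRP = 13.01% − 4.26% = 8.75%
E(R_P) = R_f + β_P × MRP = 4.26% + 1.1601 × 8.75% = 14.41%

14.41%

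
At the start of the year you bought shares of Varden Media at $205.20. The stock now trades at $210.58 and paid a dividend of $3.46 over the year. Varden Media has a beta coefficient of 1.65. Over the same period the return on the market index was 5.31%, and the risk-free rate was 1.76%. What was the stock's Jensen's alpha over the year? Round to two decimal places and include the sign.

-3.31%

Realised HPR = (P1 + D1 − P0) / P0 = (210.58 + 3.46 − 205.20) / 205.20 = 8.84 / 205.20 = 4.3080%
MRP = 5.31% − 1.76% = 3.55%
CAPM required = R_f + β·MRP = 1.76% + 1.65 × 3.55% = 7.6175%
α = realised − required = 4.3080% − 7.6175% = -3.31%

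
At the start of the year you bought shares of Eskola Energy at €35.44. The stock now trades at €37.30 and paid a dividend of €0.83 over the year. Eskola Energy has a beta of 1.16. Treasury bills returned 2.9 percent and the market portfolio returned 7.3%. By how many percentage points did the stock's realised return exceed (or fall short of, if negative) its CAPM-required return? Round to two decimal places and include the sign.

-0.41%

Realised HPR = (P1 + D1 − P0) / P0 = (37.30 + 0.83 − 35.44) / 35.44 = 2.69 / 35.44 = 7.5903%
MRP = 7.3% − 2.9% = 4.40%
CAPM required = R_f + β·MRP = 2.9% + 1.16 × 4.4% = 8.0040%
α = realised − required = 7.5903% − 8.0040% = -0.41%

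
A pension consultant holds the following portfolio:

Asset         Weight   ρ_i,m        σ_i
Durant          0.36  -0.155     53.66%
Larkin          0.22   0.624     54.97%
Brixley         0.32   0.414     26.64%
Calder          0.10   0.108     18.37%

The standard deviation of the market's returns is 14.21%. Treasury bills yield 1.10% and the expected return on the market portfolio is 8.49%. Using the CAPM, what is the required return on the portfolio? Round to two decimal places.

β_Durant = -0.155 × 53.66% / 14.21% = -0.5853
β_Larkin = 0.624 × 54.97% / 14.21% = 2.4139
β_Brixley = 0.414 × 26.64% / 14.21% = 0.7761
β_Calder = 0.108 × 18.37% / 14.21% = 0.1396
β_P = Σ w_i β_i = 0.36×-0.5853 + 0.22×2.4139 + 0.32×0.7761 + 0.10×0.1396 = 0.5827
MRP = 8.49% − 1.10% = 7.39%
E(R_P) = R_f + β_P × MRP = 1.10% + 0.5827 × 7.39% = 5.41%

5.41%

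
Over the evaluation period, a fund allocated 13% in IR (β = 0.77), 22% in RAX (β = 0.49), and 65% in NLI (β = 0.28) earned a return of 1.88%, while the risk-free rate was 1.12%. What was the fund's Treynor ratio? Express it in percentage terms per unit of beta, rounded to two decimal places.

β_P = 0.13×0.77 + 0.22×0.49 + 0.65×0.28 = 0.3899
Treynor = (R_P − R_f) / β_P = (1.88% − 1.12%) / 0.3899 = 0.76% / 0.3899 = 1.95%

1.95%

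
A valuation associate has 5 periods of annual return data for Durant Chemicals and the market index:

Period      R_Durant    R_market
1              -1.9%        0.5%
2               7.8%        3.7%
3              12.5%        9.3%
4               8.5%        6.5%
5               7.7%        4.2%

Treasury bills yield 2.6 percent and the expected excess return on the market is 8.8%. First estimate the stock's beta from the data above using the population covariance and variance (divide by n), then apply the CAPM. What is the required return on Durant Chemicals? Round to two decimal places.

15.70%

Mean R_i = (-1.9 + 7.8 + 12.5 + 8.5 + 7.7) / 5 = 6.9200%
Mean R_m = (0.5 + 3.7 + 9.3 + 6.5 + 4.2) / 5 = 4.8400%
Σ(R_i − R̄_i)(R_m − R̄_m) = 64.2860  ⇒  Cov = 64.2860 / 5 = 12.8572
Σ(R_m − R̄_m)² = 43.1920  ⇒  Var(R_m) = 43.1920 / 5 = 8.6384
β = Cov / Var(R_m) = 12.8572 / 8.6384 = 1.4884
E(R) = R_f + β × MRP = 2.6% + 1.4884 × 8.8% = 15.70%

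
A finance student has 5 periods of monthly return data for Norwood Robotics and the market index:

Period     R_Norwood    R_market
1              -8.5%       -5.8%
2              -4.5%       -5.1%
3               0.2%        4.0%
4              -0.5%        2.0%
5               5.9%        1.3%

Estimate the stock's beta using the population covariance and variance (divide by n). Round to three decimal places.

0.945

Mean R_i = (-8.5 − 4.5 + 0.2 − 0.5 + 5.9) / 5 = -1.4800%
Mean R_m = (-5.8 − 5.1 + 4.0 + 2.0 + 1.3) / 5 = -0.7200%
Σ(R_i − R̄_i)(R_m − R̄_m) = 74.3920  ⇒  Cov = 74.3920 / 5 = 14.8784
Σ(R_m − R̄_m)² = 78.7480  ⇒  Var(R_m) = 78.7480 / 5 = 15.7496
β = Cov / Var(R_m) = 14.8784 / 15.7496 = 0.9447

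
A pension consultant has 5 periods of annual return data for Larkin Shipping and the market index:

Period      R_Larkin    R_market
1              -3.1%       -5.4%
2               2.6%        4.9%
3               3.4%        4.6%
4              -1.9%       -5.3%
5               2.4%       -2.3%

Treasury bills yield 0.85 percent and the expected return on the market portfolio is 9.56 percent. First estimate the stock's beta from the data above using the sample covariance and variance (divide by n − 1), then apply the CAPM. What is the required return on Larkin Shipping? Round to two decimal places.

Mean R_i = (-3.1 + 2.6 + 3.4 − 1.9 + 2.4) / 5 = 0.6800%
Mean R_m = (-5.4 + 4.9 + 4.6 − 5.3 − 2.3) / 5 = -0.7000%
Σ(R_i − R̄_i)(R_m − R̄_m) = 52.0500  ⇒  Cov = 52.0500 / 4 = 13.0125
Σ(R_m − R̄_m)² = 105.2600  ⇒  Var(R_m) = 105.2600 / 4 = 26.3150
β = Cov / Var(R_m) = 13.0125 / 26.3150 = 0.4945
MRP = 9.56% − 0.85% = 8.71%
E(R) = R_f + β × MRP = 0.85% + 0.4945 × 8.71% = 5.16%

5.16%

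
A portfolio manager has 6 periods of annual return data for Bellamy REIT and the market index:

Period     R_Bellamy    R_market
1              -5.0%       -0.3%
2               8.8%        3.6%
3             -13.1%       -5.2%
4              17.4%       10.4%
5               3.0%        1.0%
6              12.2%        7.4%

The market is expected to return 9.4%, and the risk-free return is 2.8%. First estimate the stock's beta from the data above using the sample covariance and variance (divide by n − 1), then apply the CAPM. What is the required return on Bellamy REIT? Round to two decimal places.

Mean R_i = (-5.0 + 8.8 − 13.1 + 17.4 + 3.0 + 12.2) / 6 = 3.8833%
Mean R_m = (-0.3 + 3.6 − 5.2 + 10.4 + 1.0 + 7.4) / 6 = 2.8167%
Σ(R_i − R̄_i)(R_m − R̄_m) = 309.9117  ⇒  Cov = 309.9117 / 5 = 61.9823
Σ(R_m − R̄_m)² = 156.4083  ⇒  Var(R_m) = 156.4083 / 5 = 31.2817
β = Cov / Var(R_m) = 61.9823 / 31.2817 = 1.9814
MRP = 9.4% − 2.8% = 6.60%
E(R) = R_f + β × MRP = 2.8% + 1.9814 × 6.6% = 15.88%

15.88%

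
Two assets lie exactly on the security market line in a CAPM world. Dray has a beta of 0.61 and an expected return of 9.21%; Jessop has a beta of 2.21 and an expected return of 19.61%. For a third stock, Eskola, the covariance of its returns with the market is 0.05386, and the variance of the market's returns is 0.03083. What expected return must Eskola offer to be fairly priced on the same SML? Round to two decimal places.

16.60%

MRP = (19.61% − 9.21%) / (2.21 − 0.61) = 6.5000%
R_f = 9.21% − 0.61 × 6.5000% = 5.2450%
β_Eskola = Cov / Var(R_m) = 0.05386 / 0.03083 = 1.7470
E(R_Eskola) = R_f + β × MRP = 5.2450% + 1.7470 × 6.5000% = 16.60%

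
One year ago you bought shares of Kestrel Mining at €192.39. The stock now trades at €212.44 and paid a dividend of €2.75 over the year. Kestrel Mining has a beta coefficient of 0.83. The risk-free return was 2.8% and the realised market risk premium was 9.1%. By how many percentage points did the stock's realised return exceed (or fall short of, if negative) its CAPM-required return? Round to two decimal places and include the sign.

+1.50%

Realised HPR = (P1 + D1 − P0) / P0 = (212.44 + 2.75 − 192.39) / 192.39 = 22.80 / 192.39 = 11.8509%
CAPM required = R_f + β·MRP = 2.8% + 0.83 × 9.1% = 10.3530%
α = realised − required = 11.8509% − 10.3530% = +1.50%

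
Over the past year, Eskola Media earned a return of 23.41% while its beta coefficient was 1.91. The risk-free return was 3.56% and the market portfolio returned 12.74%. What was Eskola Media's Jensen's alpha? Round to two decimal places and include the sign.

+2.32%

Market excess return = 12.74% − 3.56% = 9.18%
CAPM benchmark = R_f + β(R_m − R_f) = 3.56% + 1.91 × 9.18% = 21.0938%
α = actual − benchmark = 23.41% − 21.0938% = +2.32%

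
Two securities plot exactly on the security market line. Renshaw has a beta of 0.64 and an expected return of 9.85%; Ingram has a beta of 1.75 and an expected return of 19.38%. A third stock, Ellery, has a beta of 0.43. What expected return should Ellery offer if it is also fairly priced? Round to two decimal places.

MRP (SML slope) = (19.38% − 9.85%) / (1.75 − 0.64) = 9.53% / 1.11 = 8.5856%
R_f (intercept) = 9.85% − 0.64 × 8.5856% = 4.3552%
E(R_Ellery) = R_f + β × MRP = 4.3552% + 0.43 × 8.5856% = 8.05%

8.05%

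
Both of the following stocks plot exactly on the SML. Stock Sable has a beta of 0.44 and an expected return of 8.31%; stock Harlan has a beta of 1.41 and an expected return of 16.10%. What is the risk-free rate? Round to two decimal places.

Both satisfy E(R) = R_f + β·MRP, so the slope of the SML is
MRP = (16.10% − 8.31%) / (1.41 − 0.44) = 7.79% / 0.97 = 8.0309%
R_f = E(R_Sable) − β_Sable·MRP = 8.31% − 0.44 × 8.0309% = 4.7764%

4.78%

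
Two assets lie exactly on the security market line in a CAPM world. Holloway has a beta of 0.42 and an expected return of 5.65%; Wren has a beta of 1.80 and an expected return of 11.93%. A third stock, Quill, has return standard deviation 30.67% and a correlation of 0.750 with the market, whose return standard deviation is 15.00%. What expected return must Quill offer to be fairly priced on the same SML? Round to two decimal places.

10.72%

MRP = (11.93% − 5.65%) / (1.80 − 0.42) = 4.5507%
R_f = 5.65% − 0.42 × 4.5507% = 3.7387%
β_Quill = ρ·σ_i/σ_m = 0.750 × 30.67 / 15.00 = 1.5335
E(R_Quill) = R_f + β × MRP = 3.7387% + 1.5335 × 4.5507% = 10.72%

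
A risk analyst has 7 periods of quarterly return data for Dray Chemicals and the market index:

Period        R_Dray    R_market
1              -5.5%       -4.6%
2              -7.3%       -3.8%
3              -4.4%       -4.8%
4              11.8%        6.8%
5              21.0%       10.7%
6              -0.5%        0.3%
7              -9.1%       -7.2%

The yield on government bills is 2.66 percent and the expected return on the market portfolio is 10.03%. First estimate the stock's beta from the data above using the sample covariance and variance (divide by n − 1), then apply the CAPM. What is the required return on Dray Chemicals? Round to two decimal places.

Mean R_i = (-5.5 − 7.3 − 4.4 + 11.8 + 21.0 − 0.5 − 9.1) / 7 = 0.8571%
Mean R_m = (-4.6 − 3.8 − 4.8 + 6.8 + 10.7 + 0.3 − 7.2) / 7 = -0.3714%
Σ(R_i − R̄_i)(R_m − R̄_m) = 446.6986  ⇒  Cov = 446.6986 / 6 = 74.4498
Σ(R_m − R̄_m)² = 270.3343  ⇒  Var(R_m) = 270.3343 / 6 = 45.0557
β = Cov / Var(R_m) = 74.4498 / 45.0557 = 1.6524
MRP = 10.03% − 2.66% = 7.37%
E(R) = R_f + β × MRP = 2.66% + 1.6524 × 7.37% = 14.84%

14.84%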